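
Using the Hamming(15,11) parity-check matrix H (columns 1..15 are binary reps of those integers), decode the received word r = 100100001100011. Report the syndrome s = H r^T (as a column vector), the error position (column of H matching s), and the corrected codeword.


s = (0, 1, 1, 1)^T, error position = 7, corrected codeword c = 100100101100011

Compute s = H r^T mod 2 one row at a time:
  s_1 = 0 + 1 + 1 + 0 + 0 + 0 + 1 + 1 = 4 ≡ 0 (mod 2).
  s_2 = 1 + 0 + 0 + 0 + 0 + 0 + 1 + 1 = 3 ≡ 1 (mod 2).
  s_3 = 0 + 0 + 0 + 0 + 1 + 0 + 1 + 1 = 3 ≡ 1 (mod 2).
  s_4 = 1 + 0 + 0 + 0 + 1 + 0 + 0 + 1 = 3 ≡ 1 (mod 2).
s = (0, 1, 1, 1)^T — this equals column 7 of H (binary 0111), so error is at position 7.
Correct: flip bit 7 of r = 100100001100011 to get c = 100100101100011.


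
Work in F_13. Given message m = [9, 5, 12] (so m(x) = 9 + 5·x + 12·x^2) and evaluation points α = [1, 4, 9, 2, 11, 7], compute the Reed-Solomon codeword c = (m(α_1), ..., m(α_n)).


c = [0, 0, 12, 2, 8, 8]

Message polynomial: m(x) = 9 + 5·x + 12·x^2 (mod 13).
For each evaluation point α_i, compute m(α_i) mod 13:
  α_1 = 1: Horner steps 12 → 4 → 0, so m(1) = 0.
  α_2 = 4: Horner steps 12 → 1 → 0, so m(4) = 0.
  α_3 = 9: Horner steps 12 → 9 → 12, so m(9) = 12.
  α_4 = 2: Horner steps 12 → 3 → 2, so m(2) = 2.
  α_5 = 11: Horner steps 12 → 7 → 8, so m(11) = 8.
  α_6 = 7: Horner steps 12 → 11 → 8, so m(7) = 8.
Codeword c = [0, 0, 12, 2, 8, 8] ∈ F_13^6.


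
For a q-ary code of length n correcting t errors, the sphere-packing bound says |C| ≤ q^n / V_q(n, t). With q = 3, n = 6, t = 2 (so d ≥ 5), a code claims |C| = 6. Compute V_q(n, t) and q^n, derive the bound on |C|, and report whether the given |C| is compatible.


V_q(n, t) = 73, q^n = 729, Hamming bound = 9, |C| = 6 ≤ bound (satisfied).

Step 1: Compute V_q(n, t) = Σ_{j=0}^2 C(n, j) (q−1)^j.
  j = 0: C(6,0)·(2)^0 = 1·1 = 1.
  j = 1: C(6,1)·(2)^1 = 6·2 = 12.
  j = 2: C(6,2)·(2)^2 = 15·4 = 60.
  V_q(n, t) = 1 + 12 + 60 = 73.
Step 2: q^n = 3^6 = 729.
Step 3: Hamming bound ⌊q^n / V_q(n,t)⌋ = ⌊729/73⌋ = 9.
Step 4: Compare |C| = 6 to 9: satisfied.
The claimed |C| lies below the Hamming bound.


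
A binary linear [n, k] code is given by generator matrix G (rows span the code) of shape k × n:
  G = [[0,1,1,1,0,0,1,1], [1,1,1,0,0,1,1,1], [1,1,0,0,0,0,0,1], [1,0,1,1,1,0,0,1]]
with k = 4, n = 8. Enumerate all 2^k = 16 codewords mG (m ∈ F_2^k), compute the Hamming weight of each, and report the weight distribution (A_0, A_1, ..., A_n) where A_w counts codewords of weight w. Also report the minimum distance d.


Weight distribution: A_0 = 1, A_3 = 4, A_4 = 5, A_5 = 4, A_6 = 2. Minimum distance d = 3.

Enumerate all 2^4 = 16 messages m ∈ F_2^4.
For each, compute codeword c = mG in F_2^8, then tally its weight.
  m = 0000 → c = 00000000, weight = 0.
  m = 1000 → c = 01110011, weight = 5.
  m = 0100 → c = 11100111, weight = 6.
  m = 1100 → c = 10010100, weight = 3.
  m = 0010 → c = 11000001, weight = 3.
  m = 1010 → c = 10110010, weight = 4.
  m = 0110 → c = 00100110, weight = 3.
  m = 1110 → c = 01010101, weight = 4.
  m = 0001 → c = 10111001, weight = 5.
  m = 1001 → c = 11001010, weight = 4.
  m = 0101 → c = 01011110, weight = 5.
  m = 1101 → c = 00101101, weight = 4.
  m = 0011 → c = 01111000, weight = 4.
  m = 1011 → c = 00001011, weight = 3.
  m = 0111 → c = 10011111, weight = 6.
  m = 1111 → c = 11101100, weight = 5.
Tally weights:
  weight 0: 1 codewords.
  weight 3: 4 codewords.
  weight 4: 5 codewords.
  weight 5: 4 codewords.
  weight 6: 2 codewords.
Minimum distance d = smallest w > 0 with A_w > 0 = 3.
Sanity: Σ A_w = 16 = 2^4 = 16 ✓.


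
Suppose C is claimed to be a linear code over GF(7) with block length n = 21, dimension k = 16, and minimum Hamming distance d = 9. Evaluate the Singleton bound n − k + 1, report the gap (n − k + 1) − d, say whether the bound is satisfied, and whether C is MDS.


Singleton RHS = n − k + 1 = 6, slack = -3, bound violated (no such code; not MDS).

Singleton bound: d ≤ n − k + 1.
Here n = 21, k = 16, so n − k + 1 = 6.
Given d = 9, check d ≤ 6: NO.
Slack = (n − k + 1) − d = -3.
The slack is negative: d = 9 exceeds n − k + 1 = 6 by 3, so the Singleton bound is violated and no linear [21, 16, 9]_7 code can exist. In particular it is not MDS (MDS requires d = n − k + 1 exactly).
Description: the claimed parameters are [21, 16, 9]_7; such a code would be impossible (violates the Singleton bound).


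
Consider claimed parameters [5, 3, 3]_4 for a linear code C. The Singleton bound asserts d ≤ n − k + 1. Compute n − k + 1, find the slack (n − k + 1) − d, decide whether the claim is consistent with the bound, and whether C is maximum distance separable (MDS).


Singleton RHS = n − k + 1 = 3, slack = 0, bound satisfied, MDS.

Singleton bound: d ≤ n − k + 1.
Here n = 5, k = 3, so n − k + 1 = 3.
Given d = 3, check d ≤ 3: YES.
Slack = (n − k + 1) − d = 0.
The code is MDS (slack = 0).
Description: the claimed parameters are [5, 3, 3]_4; such a code would be MDS (meets Singleton bound).


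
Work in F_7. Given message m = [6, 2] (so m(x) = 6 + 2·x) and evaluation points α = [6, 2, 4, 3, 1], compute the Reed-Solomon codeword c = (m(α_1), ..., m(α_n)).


c = [4, 3, 0, 5, 1]

Message polynomial: m(x) = 6 + 2·x (mod 7).
For each evaluation point α_i, compute m(α_i) mod 7:
  α_1 = 6: Horner steps 2 → 4, so m(6) = 4.
  α_2 = 2: Horner steps 2 → 3, so m(2) = 3.
  α_3 = 4: Horner steps 2 → 0, so m(4) = 0.
  α_4 = 3: Horner steps 2 → 5, so m(3) = 5.
  α_5 = 1: Horner steps 2 → 1, so m(1) = 1.
Codeword c = [4, 3, 0, 5, 1] ∈ F_7^5.


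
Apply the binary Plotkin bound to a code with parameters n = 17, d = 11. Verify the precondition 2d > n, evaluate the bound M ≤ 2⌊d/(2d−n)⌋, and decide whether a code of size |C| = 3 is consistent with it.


Plotkin bound M ≤ 4; given |C| = 3 ≤ bound (satisfied).

Check applicability: 2d = 22, n = 17.
2d − n = 5 > 0, so Plotkin applies.
Compute d/(2d−n) = 11/5 ≈ 2.2000.
⌊d/(2d−n)⌋ = 2.
Plotkin bound: M ≤ 2·2 = 4.
Given |C| = 3, check: satisfied.
This |C| is below the Plotkin bound.


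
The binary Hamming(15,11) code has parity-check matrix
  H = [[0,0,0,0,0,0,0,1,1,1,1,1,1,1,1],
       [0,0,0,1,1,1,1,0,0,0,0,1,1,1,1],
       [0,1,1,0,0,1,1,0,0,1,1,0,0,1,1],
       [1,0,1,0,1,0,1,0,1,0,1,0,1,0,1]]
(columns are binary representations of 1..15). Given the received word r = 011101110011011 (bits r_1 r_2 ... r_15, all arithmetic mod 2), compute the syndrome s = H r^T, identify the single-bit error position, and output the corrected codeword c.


s = (1, 0, 1, 0)^T, error position = 10, corrected codeword c = 011101110111011

Compute s = H r^T mod 2 one row at a time:
  s_1 = 1 + 0 + 0 + 1 + 1 + 0 + 1 + 1 = 5 ≡ 1 (mod 2).
  s_2 = 1 + 0 + 1 + 1 + 1 + 0 + 1 + 1 = 6 ≡ 0 (mod 2).
  s_3 = 1 + 1 + 1 + 1 + 0 + 1 + 1 + 1 = 7 ≡ 1 (mod 2).
  s_4 = 0 + 1 + 0 + 1 + 0 + 1 + 0 + 1 = 4 ≡ 0 (mod 2).
s = (1, 0, 1, 0)^T — this equals column 10 of H (binary 1010), so error is at position 10.
Correct: flip bit 10 of r = 011101110011011 to get c = 011101110111011.


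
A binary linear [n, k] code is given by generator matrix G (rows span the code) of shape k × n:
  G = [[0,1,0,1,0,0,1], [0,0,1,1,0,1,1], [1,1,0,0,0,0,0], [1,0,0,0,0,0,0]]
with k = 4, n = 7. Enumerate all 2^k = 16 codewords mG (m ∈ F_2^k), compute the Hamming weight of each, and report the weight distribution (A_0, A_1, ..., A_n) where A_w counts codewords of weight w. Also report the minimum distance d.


Weight distribution: A_0 = 1, A_1 = 2, A_2 = 3, A_3 = 4, A_4 = 3, A_5 = 2, A_6 = 1. Minimum distance d = 1.

Enumerate all 2^4 = 16 messages m ∈ F_2^4.
For each, compute codeword c = mG in F_2^7, then tally its weight.
  m = 0000 → c = 0000000, weight = 0.
  m = 1000 → c = 0101001, weight = 3.
  m = 0100 → c = 0011011, weight = 4.
  m = 1100 → c = 0110010, weight = 3.
  m = 0010 → c = 1100000, weight = 2.
  m = 1010 → c = 1001001, weight = 3.
  m = 0110 → c = 1111011, weight = 6.
  m = 1110 → c = 1010010, weight = 3.
  m = 0001 → c = 1000000, weight = 1.
  m = 1001 → c = 1101001, weight = 4.
  m = 0101 → c = 1011011, weight = 5.
  m = 1101 → c = 1110010, weight = 4.
  m = 0011 → c = 0100000, weight = 1.
  m = 1011 → c = 0001001, weight = 2.
  m = 0111 → c = 0111011, weight = 5.
  m = 1111 → c = 0010010, weight = 2.
Tally weights:
  weight 0: 1 codewords.
  weight 1: 2 codewords.
  weight 2: 3 codewords.
  weight 3: 4 codewords.
  weight 4: 3 codewords.
  weight 5: 2 codewords.
  weight 6: 1 codewords.
Minimum distance d = smallest w > 0 with A_w > 0 = 1.
Sanity: Σ A_w = 16 = 2^4 = 16 ✓.


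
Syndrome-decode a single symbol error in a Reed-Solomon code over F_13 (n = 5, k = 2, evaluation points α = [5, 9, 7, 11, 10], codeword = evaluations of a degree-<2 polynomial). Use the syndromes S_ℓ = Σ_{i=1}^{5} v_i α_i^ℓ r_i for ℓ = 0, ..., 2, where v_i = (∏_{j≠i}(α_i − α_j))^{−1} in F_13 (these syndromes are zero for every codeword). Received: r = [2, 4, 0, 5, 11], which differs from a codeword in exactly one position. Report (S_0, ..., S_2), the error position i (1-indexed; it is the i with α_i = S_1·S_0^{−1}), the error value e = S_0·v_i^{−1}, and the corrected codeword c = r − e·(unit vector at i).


S = (9, 11, 12), error at position 3, error magnitude e = 10, c = [2, 4, 3, 5, 11].

Step 1: column multipliers v_i = (∏_{j≠i}(α_i − α_j))^{−1} mod 13.
  i = 1 (α = 5): (5−9)(5−7)(5−11)(5−10) = (−4)·(−2)·(−6)·(−5) = 240 ≡ 6, so v_1 = 6^{−1} = 11 (mod 13).
  i = 2 (α = 9): (9−5)(9−7)(9−11)(9−10) = 4·2·(−2)·(−1) = 16 ≡ 3, so v_2 = 3^{−1} = 9 (mod 13).
  i = 3 (α = 7): (7−5)(7−9)(7−11)(7−10) = 2·(−2)·(−4)·(−3) = −48 ≡ 4, so v_3 = 4^{−1} = 10 (mod 13).
  i = 4 (α = 11): (11−5)(11−9)(11−7)(11−10) = 6·2·4·1 = 48 ≡ 9, so v_4 = 9^{−1} = 3 (mod 13).
  i = 5 (α = 10): (10−5)(10−9)(10−7)(10−11) = 5·1·3·(−1) = −15 ≡ 11, so v_5 = 11^{−1} = 6 (mod 13).
  v = [11, 9, 10, 3, 6].
Step 2: syndromes of r = [2, 4, 0, 5, 11] (all sums mod 13).
  S_0 = Σ v_i r_i = 11·2 + 9·4 + 10·0 + 3·5 + 6·11 = 139 ≡ 9.
  S_1 = Σ v_i α_i r_i = 11·5·2 + 9·9·4 + 10·7·0 + 3·11·5 + 6·10·11 = 1259 ≡ 11.
  α_i^2 mod 13 = [12, 3, 10, 4, 9].
  S_2 = Σ v_i α_i^2 r_i = 11·12·2 + 9·3·4 + 10·10·0 + 3·4·5 + 6·9·11 = 1026 ≡ 12.
  S = (9, 11, 12) ≠ 0, so r is not a codeword (an error is present).
Step 3: locate the error. For a single error e at position i, S_ℓ = v_i·e·α_i^ℓ, so α_err = S_1/S_0.
  S_0^{−1} = 9^{−1} = 3 (mod 13), so α_err = 11·3 = 33 ≡ 7 = α_3. Error position i = 3.
  Consistency check: S_2/S_1 = 12·6 = 72 ≡ 7 = α_err ✓ (single-error assumption holds).
Step 4: error magnitude e = S_0/v_3 = S_0·∏_{j≠3}(α_3 − α_j) = 9·4 = 36 ≡ 10 (mod 13).
Step 5: correct position 3: c_3 = r_3 − e = 0 − 10 ≡ 3 (mod 13). Hence c = [2, 4, 3, 5, 11].
  Check: interpolating c through the α_i gives m(x) = 6 + 7·x (degree < 2) with m(α_i) = c_i for every i, so c is indeed a codeword.


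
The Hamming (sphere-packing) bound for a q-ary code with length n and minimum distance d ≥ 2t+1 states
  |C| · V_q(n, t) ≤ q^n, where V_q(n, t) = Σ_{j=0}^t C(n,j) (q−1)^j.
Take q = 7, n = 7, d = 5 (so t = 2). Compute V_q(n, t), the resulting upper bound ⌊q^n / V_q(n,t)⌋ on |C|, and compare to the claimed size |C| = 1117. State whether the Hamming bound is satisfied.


V_q(n, t) = 799, q^n = 823543, Hamming bound = 1030, |C| = 1117 > bound (violated).

Step 1: Compute V_q(n, t) = Σ_{j=0}^2 C(n, j) (q−1)^j.
  j = 0: C(7,0)·(6)^0 = 1·1 = 1.
  j = 1: C(7,1)·(6)^1 = 7·6 = 42.
  j = 2: C(7,2)·(6)^2 = 21·36 = 756.
  V_q(n, t) = 1 + 42 + 756 = 799.
Step 2: q^n = 7^7 = 823543.
Step 3: Hamming bound ⌊q^n / V_q(n,t)⌋ = ⌊823543/799⌋ = 1030.
Step 4: Compare |C| = 1117 to 1030: violated.
The claimed |C| lies above the Hamming bound, so no 7-ary code of length 7 with d ≥ 5 can have 1117 codewords.


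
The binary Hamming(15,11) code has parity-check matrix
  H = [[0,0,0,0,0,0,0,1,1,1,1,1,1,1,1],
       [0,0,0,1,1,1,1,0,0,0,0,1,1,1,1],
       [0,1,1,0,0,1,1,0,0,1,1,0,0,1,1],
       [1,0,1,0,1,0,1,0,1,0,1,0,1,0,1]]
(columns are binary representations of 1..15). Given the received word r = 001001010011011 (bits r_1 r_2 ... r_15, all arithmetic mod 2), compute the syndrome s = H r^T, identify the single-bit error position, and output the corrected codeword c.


s = (1, 0, 1, 1)^T, error position = 11, corrected codeword c = 001001010001011

Compute s = H r^T mod 2 one row at a time:
  s_1 = 1 + 0 + 0 + 1 + 1 + 0 + 1 + 1 = 5 ≡ 1 (mod 2).
  s_2 = 0 + 0 + 1 + 0 + 1 + 0 + 1 + 1 = 4 ≡ 0 (mod 2).
  s_3 = 0 + 1 + 1 + 0 + 0 + 1 + 1 + 1 = 5 ≡ 1 (mod 2).
  s_4 = 0 + 1 + 0 + 0 + 0 + 1 + 0 + 1 = 3 ≡ 1 (mod 2).
s = (1, 0, 1, 1)^T — this equals column 11 of H (binary 1011), so error is at position 11.
Correct: flip bit 11 of r = 001001010011011 to get c = 001001010001011.


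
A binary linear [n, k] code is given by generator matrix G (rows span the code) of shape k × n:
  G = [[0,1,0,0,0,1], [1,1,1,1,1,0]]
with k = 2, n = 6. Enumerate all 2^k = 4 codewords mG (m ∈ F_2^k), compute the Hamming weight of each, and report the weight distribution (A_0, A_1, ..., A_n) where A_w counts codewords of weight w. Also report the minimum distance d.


Weight distribution: A_0 = 1, A_2 = 1, A_5 = 2. Minimum distance d = 2.

Enumerate all 2^2 = 4 messages m ∈ F_2^2.
For each, compute codeword c = mG in F_2^6, then tally its weight.
  m = 00 → c = 000000, weight = 0.
  m = 10 → c = 010001, weight = 2.
  m = 01 → c = 111110, weight = 5.
  m = 11 → c = 101111, weight = 5.
Tally weights:
  weight 0: 1 codewords.
  weight 2: 1 codewords.
  weight 5: 2 codewords.
Minimum distance d = smallest w > 0 with A_w > 0 = 2.
Sanity: Σ A_w = 4 = 2^2 = 4 ✓.


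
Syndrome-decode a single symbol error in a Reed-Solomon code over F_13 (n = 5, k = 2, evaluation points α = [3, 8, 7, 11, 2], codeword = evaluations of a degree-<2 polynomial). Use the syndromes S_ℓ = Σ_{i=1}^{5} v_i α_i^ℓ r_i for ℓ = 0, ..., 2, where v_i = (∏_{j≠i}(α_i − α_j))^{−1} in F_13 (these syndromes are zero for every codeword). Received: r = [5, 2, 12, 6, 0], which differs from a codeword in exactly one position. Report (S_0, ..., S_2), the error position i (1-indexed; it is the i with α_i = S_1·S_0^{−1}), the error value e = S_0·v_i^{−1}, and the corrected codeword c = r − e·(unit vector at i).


S = (11, 10, 2), error at position 2, error magnitude e = 11, c = [5, 4, 12, 6, 0].

Step 1: column multipliers v_i = (∏_{j≠i}(α_i − α_j))^{−1} mod 13.
  i = 1 (α = 3): (3−8)(3−7)(3−11)(3−2) = (−5)·(−4)·(−8)·1 = −160 ≡ 9, so v_1 = 9^{−1} = 3 (mod 13).
  i = 2 (α = 8): (8−3)(8−7)(8−11)(8−2) = 5·1·(−3)·6 = −90 ≡ 1, so v_2 = 1^{−1} = 1 (mod 13).
  i = 3 (α = 7): (7−3)(7−8)(7−11)(7−2) = 4·(−1)·(−4)·5 = 80 ≡ 2, so v_3 = 2^{−1} = 7 (mod 13).
  i = 4 (α = 11): (11−3)(11−8)(11−7)(11−2) = 8·3·4·9 = 864 ≡ 6, so v_4 = 6^{−1} = 11 (mod 13).
  i = 5 (α = 2): (2−3)(2−8)(2−7)(2−11) = (−1)·(−6)·(−5)·(−9) = 270 ≡ 10, so v_5 = 10^{−1} = 4 (mod 13).
  v = [3, 1, 7, 11, 4].
Step 2: syndromes of r = [5, 2, 12, 6, 0] (all sums mod 13).
  S_0 = Σ v_i r_i = 3·5 + 1·2 + 7·12 + 11·6 + 4·0 = 167 ≡ 11.
  S_1 = Σ v_i α_i r_i = 3·3·5 + 1·8·2 + 7·7·12 + 11·11·6 + 4·2·0 = 1375 ≡ 10.
  α_i^2 mod 13 = [9, 12, 10, 4, 4].
  S_2 = Σ v_i α_i^2 r_i = 3·9·5 + 1·12·2 + 7·10·12 + 11·4·6 + 4·4·0 = 1263 ≡ 2.
  S = (11, 10, 2) ≠ 0, so r is not a codeword (an error is present).
Step 3: locate the error. For a single error e at position i, S_ℓ = v_i·e·α_i^ℓ, so α_err = S_1/S_0.
  S_0^{−1} = 11^{−1} = 6 (mod 13), so α_err = 10·6 = 60 ≡ 8 = α_2. Error position i = 2.
  Consistency check: S_2/S_1 = 2·4 = 8 ≡ 8 = α_err ✓ (single-error assumption holds).
Step 4: error magnitude e = S_0/v_2 = S_0·∏_{j≠2}(α_2 − α_j) = 11·1 = 11 ≡ 11 (mod 13).
Step 5: correct position 2: c_2 = r_2 − e = 2 − 11 ≡ 4 (mod 13). Hence c = [5, 4, 12, 6, 0].
  Check: interpolating c through the α_i gives m(x) = 3 + 5·x (degree < 2) with m(α_i) = c_i for every i, so c is indeed a codeword.


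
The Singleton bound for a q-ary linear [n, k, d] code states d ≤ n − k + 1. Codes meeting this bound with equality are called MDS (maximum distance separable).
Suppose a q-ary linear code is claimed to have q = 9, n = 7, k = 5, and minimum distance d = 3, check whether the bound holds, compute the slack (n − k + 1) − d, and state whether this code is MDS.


Singleton RHS = n − k + 1 = 3, slack = 0, bound satisfied, MDS.

Singleton bound: d ≤ n − k + 1.
Here n = 7, k = 5, so n − k + 1 = 3.
Given d = 3, check d ≤ 3: YES.
Slack = (n − k + 1) − d = 0.
The code is MDS (slack = 0).
Description: the claimed parameters are [7, 5, 3]_9; such a code would be MDS (meets Singleton bound).


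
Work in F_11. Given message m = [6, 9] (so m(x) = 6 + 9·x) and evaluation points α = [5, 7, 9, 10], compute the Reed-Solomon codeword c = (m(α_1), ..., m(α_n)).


c = [7, 3, 10, 8]

Message polynomial: m(x) = 6 + 9·x (mod 11).
For each evaluation point α_i, compute m(α_i) mod 11:
  α_1 = 5: Horner steps 9 → 7, so m(5) = 7.
  α_2 = 7: Horner steps 9 → 3, so m(7) = 3.
  α_3 = 9: Horner steps 9 → 10, so m(9) = 10.
  α_4 = 10: Horner steps 9 → 8, so m(10) = 8.
Codeword c = [7, 3, 10, 8] ∈ F_11^4.


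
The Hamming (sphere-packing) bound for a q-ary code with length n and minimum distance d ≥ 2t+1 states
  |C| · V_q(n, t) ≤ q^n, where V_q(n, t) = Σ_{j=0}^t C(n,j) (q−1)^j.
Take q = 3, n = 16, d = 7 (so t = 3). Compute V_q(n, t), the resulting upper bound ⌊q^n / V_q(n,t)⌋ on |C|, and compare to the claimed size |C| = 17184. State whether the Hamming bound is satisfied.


V_q(n, t) = 4993, q^n = 43046721, Hamming bound = 8621, |C| = 17184 > bound (violated).

Step 1: Compute V_q(n, t) = Σ_{j=0}^3 C(n, j) (q−1)^j.
  j = 0: C(16,0)·(2)^0 = 1·1 = 1.
  j = 1: C(16,1)·(2)^1 = 16·2 = 32.
  j = 2: C(16,2)·(2)^2 = 120·4 = 480.
  j = 3: C(16,3)·(2)^3 = 560·8 = 4480.
  V_q(n, t) = 1 + 32 + 480 + 4480 = 4993.
Step 2: q^n = 3^16 = 43046721.
Step 3: Hamming bound ⌊q^n / V_q(n,t)⌋ = ⌊43046721/4993⌋ = 8621.
Step 4: Compare |C| = 17184 to 8621: violated.
The claimed |C| lies above the Hamming bound, so no 3-ary code of length 16 with d ≥ 7 can have 17184 codewords.


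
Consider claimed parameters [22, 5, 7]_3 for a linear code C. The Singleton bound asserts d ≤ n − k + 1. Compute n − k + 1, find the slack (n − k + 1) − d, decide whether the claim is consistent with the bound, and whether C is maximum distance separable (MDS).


Singleton RHS = n − k + 1 = 18, slack = 11, bound satisfied, not MDS.

Singleton bound: d ≤ n − k + 1.
Here n = 22, k = 5, so n − k + 1 = 18.
Given d = 7, check d ≤ 18: YES.
Slack = (n − k + 1) − d = 11.
The code is NOT MDS (slack = 11 > 0).
Description: the claimed parameters are [22, 5, 7]_3; such a code would be non-MDS.


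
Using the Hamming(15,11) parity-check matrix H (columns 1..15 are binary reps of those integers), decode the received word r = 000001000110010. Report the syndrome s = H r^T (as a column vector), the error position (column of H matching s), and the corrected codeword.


s = (1, 0, 0, 1)^T, error position = 9, corrected codeword c = 000001001110010

Compute s = H r^T mod 2 one row at a time:
  s_1 = 0 + 0 + 1 + 1 + 0 + 0 + 1 + 0 = 3 ≡ 1 (mod 2).
  s_2 = 0 + 0 + 1 + 0 + 0 + 0 + 1 + 0 = 2 ≡ 0 (mod 2).
  s_3 = 0 + 0 + 1 + 0 + 1 + 1 + 1 + 0 = 4 ≡ 0 (mod 2).
  s_4 = 0 + 0 + 0 + 0 + 0 + 1 + 0 + 0 = 1 ≡ 1 (mod 2).
s = (1, 0, 0, 1)^T — this equals column 9 of H (binary 1001), so error is at position 9.
Correct: flip bit 9 of r = 000001000110010 to get c = 000001001110010.


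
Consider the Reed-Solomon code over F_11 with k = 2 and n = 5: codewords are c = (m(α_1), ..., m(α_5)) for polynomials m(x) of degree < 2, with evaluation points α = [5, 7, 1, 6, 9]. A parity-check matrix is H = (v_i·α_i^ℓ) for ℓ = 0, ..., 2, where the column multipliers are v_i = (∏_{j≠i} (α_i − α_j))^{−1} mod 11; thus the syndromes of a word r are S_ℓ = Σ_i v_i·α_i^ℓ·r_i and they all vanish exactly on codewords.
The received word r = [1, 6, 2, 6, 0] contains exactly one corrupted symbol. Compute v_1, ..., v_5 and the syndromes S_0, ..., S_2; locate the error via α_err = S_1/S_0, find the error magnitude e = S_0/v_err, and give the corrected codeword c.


S = (2, 1, 6), error at position 4, error magnitude e = 8, c = [1, 6, 2, 9, 0].

Step 1: column multipliers v_i = (∏_{j≠i}(α_i − α_j))^{−1} mod 11.
  i = 1 (α = 5): (5−7)(5−1)(5−6)(5−9) = (−2)·4·(−1)·(−4) = −32 ≡ 1, so v_1 = 1^{−1} = 1 (mod 11).
  i = 2 (α = 7): (7−5)(7−1)(7−6)(7−9) = 2·6·1·(−2) = −24 ≡ 9, so v_2 = 9^{−1} = 5 (mod 11).
  i = 3 (α = 1): (1−5)(1−7)(1−6)(1−9) = (−4)·(−6)·(−5)·(−8) = 960 ≡ 3, so v_3 = 3^{−1} = 4 (mod 11).
  i = 4 (α = 6): (6−5)(6−7)(6−1)(6−9) = 1·(−1)·5·(−3) = 15 ≡ 4, so v_4 = 4^{−1} = 3 (mod 11).
  i = 5 (α = 9): (9−5)(9−7)(9−1)(9−6) = 4·2·8·3 = 192 ≡ 5, so v_5 = 5^{−1} = 9 (mod 11).
  v = [1, 5, 4, 3, 9].
Step 2: syndromes of r = [1, 6, 2, 6, 0] (all sums mod 11).
  S_0 = Σ v_i r_i = 1·1 + 5·6 + 4·2 + 3·6 + 9·0 = 57 ≡ 2.
  S_1 = Σ v_i α_i r_i = 1·5·1 + 5·7·6 + 4·1·2 + 3·6·6 + 9·9·0 = 331 ≡ 1.
  α_i^2 mod 11 = [3, 5, 1, 3, 4].
  S_2 = Σ v_i α_i^2 r_i = 1·3·1 + 5·5·6 + 4·1·2 + 3·3·6 + 9·4·0 = 215 ≡ 6.
  S = (2, 1, 6) ≠ 0, so r is not a codeword (an error is present).
Step 3: locate the error. For a single error e at position i, S_ℓ = v_i·e·α_i^ℓ, so α_err = S_1/S_0.
  S_0^{−1} = 2^{−1} = 6 (mod 11), so α_err = 1·6 = 6 ≡ 6 = α_4. Error position i = 4.
  Consistency check: S_2/S_1 = 6·1 = 6 ≡ 6 = α_err ✓ (single-error assumption holds).
Step 4: error magnitude e = S_0/v_4 = S_0·∏_{j≠4}(α_4 − α_j) = 2·4 = 8 ≡ 8 (mod 11).
Step 5: correct position 4: c_4 = r_4 − e = 6 − 8 ≡ 9 (mod 11). Hence c = [1, 6, 2, 9, 0].
  Check: interpolating c through the α_i gives m(x) = 5 + 8·x (degree < 2) with m(α_i) = c_i for every i, so c is indeed a codeword.


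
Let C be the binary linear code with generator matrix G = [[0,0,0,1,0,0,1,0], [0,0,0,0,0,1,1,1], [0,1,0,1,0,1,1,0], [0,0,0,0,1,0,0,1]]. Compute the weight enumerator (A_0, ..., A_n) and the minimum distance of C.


Weight distribution: A_0 = 1, A_2 = 3, A_3 = 8, A_4 = 3, A_6 = 1. Minimum distance d = 2.

Enumerate all 2^4 = 16 messages m ∈ F_2^4.
For each, compute codeword c = mG in F_2^8, then tally its weight.
  m = 0000 → c = 00000000, weight = 0.
  m = 1000 → c = 00010010, weight = 2.
  m = 0100 → c = 00000111, weight = 3.
  m = 1100 → c = 00010101, weight = 3.
  m = 0010 → c = 01010110, weight = 4.
  m = 1010 → c = 01000100, weight = 2.
  m = 0110 → c = 01010001, weight = 3.
  m = 1110 → c = 01000011, weight = 3.
  m = 0001 → c = 00001001, weight = 2.
  m = 1001 → c = 00011011, weight = 4.
  m = 0101 → c = 00001110, weight = 3.
  m = 1101 → c = 00011100, weight = 3.
  m = 0011 → c = 01011111, weight = 6.
  m = 1011 → c = 01001101, weight = 4.
  m = 0111 → c = 01011000, weight = 3.
  m = 1111 → c = 01001010, weight = 3.
Tally weights:
  weight 0: 1 codewords.
  weight 2: 3 codewords.
  weight 3: 8 codewords.
  weight 4: 3 codewords.
  weight 6: 1 codewords.
Minimum distance d = smallest w > 0 with A_w > 0 = 2.
Sanity: Σ A_w = 16 = 2^4 = 16 ✓.


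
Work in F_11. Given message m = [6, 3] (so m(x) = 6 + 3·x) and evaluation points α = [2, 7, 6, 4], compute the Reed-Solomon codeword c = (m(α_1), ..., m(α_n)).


c = [1, 5, 2, 7]

Message polynomial: m(x) = 6 + 3·x (mod 11).
For each evaluation point α_i, compute m(α_i) mod 11:
  α_1 = 2: Horner steps 3 → 1, so m(2) = 1.
  α_2 = 7: Horner steps 3 → 5, so m(7) = 5.
  α_3 = 6: Horner steps 3 → 2, so m(6) = 2.
  α_4 = 4: Horner steps 3 → 7, so m(4) = 7.
Codeword c = [1, 5, 2, 7] ∈ F_11^4.


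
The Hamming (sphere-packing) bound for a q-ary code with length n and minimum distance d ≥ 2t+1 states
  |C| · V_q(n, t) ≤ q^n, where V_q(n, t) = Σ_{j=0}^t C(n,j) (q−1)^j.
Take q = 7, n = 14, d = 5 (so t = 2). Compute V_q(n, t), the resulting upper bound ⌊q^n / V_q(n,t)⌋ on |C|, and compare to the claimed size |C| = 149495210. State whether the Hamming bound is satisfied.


V_q(n, t) = 3361, q^n = 678223072849, Hamming bound = 201792047, |C| = 149495210 ≤ bound (satisfied).

Step 1: Compute V_q(n, t) = Σ_{j=0}^2 C(n, j) (q−1)^j.
  j = 0: C(14,0)·(6)^0 = 1·1 = 1.
  j = 1: C(14,1)·(6)^1 = 14·6 = 84.
  j = 2: C(14,2)·(6)^2 = 91·36 = 3276.
  V_q(n, t) = 1 + 84 + 3276 = 3361.
Step 2: q^n = 7^14 = 678223072849.
Step 3: Hamming bound ⌊q^n / V_q(n,t)⌋ = ⌊678223072849/3361⌋ = 201792047.
Step 4: Compare |C| = 149495210 to 201792047: satisfied.
The claimed |C| lies below the Hamming bound.


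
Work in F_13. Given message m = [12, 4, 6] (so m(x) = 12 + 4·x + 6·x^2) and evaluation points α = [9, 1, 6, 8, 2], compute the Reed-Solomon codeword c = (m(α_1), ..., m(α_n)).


c = [1, 9, 5, 12, 5]

Message polynomial: m(x) = 12 + 4·x + 6·x^2 (mod 13).
For each evaluation point α_i, compute m(α_i) mod 13:
  α_1 = 9: Horner steps 6 → 6 → 1, so m(9) = 1.
  α_2 = 1: Horner steps 6 → 10 → 9, so m(1) = 9.
  α_3 = 6: Horner steps 6 → 1 → 5, so m(6) = 5.
  α_4 = 8: Horner steps 6 → 0 → 12, so m(8) = 12.
  α_5 = 2: Horner steps 6 → 3 → 5, so m(2) = 5.
Codeword c = [1, 9, 5, 12, 5] ∈ F_13^5.


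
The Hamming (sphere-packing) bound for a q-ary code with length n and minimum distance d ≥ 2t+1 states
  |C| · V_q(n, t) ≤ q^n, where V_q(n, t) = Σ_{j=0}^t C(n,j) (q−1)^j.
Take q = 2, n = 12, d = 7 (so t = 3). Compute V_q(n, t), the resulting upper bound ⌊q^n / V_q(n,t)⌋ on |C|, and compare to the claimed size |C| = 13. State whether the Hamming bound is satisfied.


V_q(n, t) = 299, q^n = 4096, Hamming bound = 13, |C| = 13 ≤ bound (satisfied).

Step 1: Compute V_q(n, t) = Σ_{j=0}^3 C(n, j) (q−1)^j.
  j = 0: C(12,0)·(1)^0 = 1·1 = 1.
  j = 1: C(12,1)·(1)^1 = 12·1 = 12.
  j = 2: C(12,2)·(1)^2 = 66·1 = 66.
  j = 3: C(12,3)·(1)^3 = 220·1 = 220.
  V_q(n, t) = 1 + 12 + 66 + 220 = 299.
Step 2: q^n = 2^12 = 4096.
Step 3: Hamming bound ⌊q^n / V_q(n,t)⌋ = ⌊4096/299⌋ = 13.
Step 4: Compare |C| = 13 to 13: satisfied.
The claimed |C| lies at the Hamming bound (tight).


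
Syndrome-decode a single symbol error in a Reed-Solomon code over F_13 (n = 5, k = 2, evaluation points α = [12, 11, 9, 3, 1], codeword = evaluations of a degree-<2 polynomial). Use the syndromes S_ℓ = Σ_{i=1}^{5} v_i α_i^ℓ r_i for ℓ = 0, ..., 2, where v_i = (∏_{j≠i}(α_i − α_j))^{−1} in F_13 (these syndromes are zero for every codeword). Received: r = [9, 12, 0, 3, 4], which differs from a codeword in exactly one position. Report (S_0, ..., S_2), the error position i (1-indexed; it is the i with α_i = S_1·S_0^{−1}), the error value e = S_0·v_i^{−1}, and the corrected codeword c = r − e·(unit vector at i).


S = (11, 2, 11), error at position 1, error magnitude e = 4, c = [5, 12, 0, 3, 4].

Step 1: column multipliers v_i = (∏_{j≠i}(α_i − α_j))^{−1} mod 13.
  i = 1 (α = 12): (12−11)(12−9)(12−3)(12−1) = 1·3·9·11 = 297 ≡ 11, so v_1 = 11^{−1} = 6 (mod 13).
  i = 2 (α = 11): (11−12)(11−9)(11−3)(11−1) = (−1)·2·8·10 = −160 ≡ 9, so v_2 = 9^{−1} = 3 (mod 13).
  i = 3 (α = 9): (9−12)(9−11)(9−3)(9−1) = (−3)·(−2)·6·8 = 288 ≡ 2, so v_3 = 2^{−1} = 7 (mod 13).
  i = 4 (α = 3): (3−12)(3−11)(3−9)(3−1) = (−9)·(−8)·(−6)·2 = −864 ≡ 7, so v_4 = 7^{−1} = 2 (mod 13).
  i = 5 (α = 1): (1−12)(1−11)(1−9)(1−3) = (−11)·(−10)·(−8)·(−2) = 1760 ≡ 5, so v_5 = 5^{−1} = 8 (mod 13).
  v = [6, 3, 7, 2, 8].
Step 2: syndromes of r = [9, 12, 0, 3, 4] (all sums mod 13).
  S_0 = Σ v_i r_i = 6·9 + 3·12 + 7·0 + 2·3 + 8·4 = 128 ≡ 11.
  S_1 = Σ v_i α_i r_i = 6·12·9 + 3·11·12 + 7·9·0 + 2·3·3 + 8·1·4 = 1094 ≡ 2.
  α_i^2 mod 13 = [1, 4, 3, 9, 1].
  S_2 = Σ v_i α_i^2 r_i = 6·1·9 + 3·4·12 + 7·3·0 + 2·9·3 + 8·1·4 = 284 ≡ 11.
  S = (11, 2, 11) ≠ 0, so r is not a codeword (an error is present).
Step 3: locate the error. For a single error e at position i, S_ℓ = v_i·e·α_i^ℓ, so α_err = S_1/S_0.
  S_0^{−1} = 11^{−1} = 6 (mod 13), so α_err = 2·6 = 12 ≡ 12 = α_1. Error position i = 1.
  Consistency check: S_2/S_1 = 11·7 = 77 ≡ 12 = α_err ✓ (single-error assumption holds).
Step 4: error magnitude e = S_0/v_1 = S_0·∏_{j≠1}(α_1 − α_j) = 11·11 = 121 ≡ 4 (mod 13).
Step 5: correct position 1: c_1 = r_1 − e = 9 − 4 ≡ 5 (mod 13). Hence c = [5, 12, 0, 3, 4].
  Check: interpolating c through the α_i gives m(x) = 11 + 6·x (degree < 2) with m(α_i) = c_i for every i, so c is indeed a codeword.


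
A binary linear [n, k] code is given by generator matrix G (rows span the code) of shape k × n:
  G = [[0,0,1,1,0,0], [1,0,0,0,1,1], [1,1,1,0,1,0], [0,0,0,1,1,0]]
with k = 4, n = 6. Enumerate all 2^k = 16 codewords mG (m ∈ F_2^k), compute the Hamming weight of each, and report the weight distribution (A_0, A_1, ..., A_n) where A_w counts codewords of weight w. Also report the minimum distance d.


Weight distribution: A_0 = 1, A_2 = 4, A_3 = 6, A_4 = 3, A_5 = 2. Minimum distance d = 2.

Enumerate all 2^4 = 16 messages m ∈ F_2^4.
For each, compute codeword c = mG in F_2^6, then tally its weight.
  m = 0000 → c = 000000, weight = 0.
  m = 1000 → c = 001100, weight = 2.
  m = 0100 → c = 100011, weight = 3.
  m = 1100 → c = 101111, weight = 5.
  m = 0010 → c = 111010, weight = 4.
  m = 1010 → c = 110110, weight = 4.
  m = 0110 → c = 011001, weight = 3.
  m = 1110 → c = 010101, weight = 3.
  m = 0001 → c = 000110, weight = 2.
  m = 1001 → c = 001010, weight = 2.
  m = 0101 → c = 100101, weight = 3.
  m = 1101 → c = 101001, weight = 3.
  m = 0011 → c = 111100, weight = 4.
  m = 1011 → c = 110000, weight = 2.
  m = 0111 → c = 011111, weight = 5.
  m = 1111 → c = 010011, weight = 3.
Tally weights:
  weight 0: 1 codewords.
  weight 2: 4 codewords.
  weight 3: 6 codewords.
  weight 4: 3 codewords.
  weight 5: 2 codewords.
Minimum distance d = smallest w > 0 with A_w > 0 = 2.
Sanity: Σ A_w = 16 = 2^4 = 16 ✓.


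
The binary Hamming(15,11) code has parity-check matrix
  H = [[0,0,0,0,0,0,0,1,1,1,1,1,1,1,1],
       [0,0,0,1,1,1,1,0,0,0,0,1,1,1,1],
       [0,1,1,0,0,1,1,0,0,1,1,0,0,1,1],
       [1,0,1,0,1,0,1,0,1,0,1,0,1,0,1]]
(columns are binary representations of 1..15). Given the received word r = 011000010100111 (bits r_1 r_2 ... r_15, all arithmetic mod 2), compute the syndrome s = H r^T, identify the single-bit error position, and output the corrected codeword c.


s = (1, 1, 1, 1)^T, error position = 15, corrected codeword c = 011000010100110

Compute s = H r^T mod 2 one row at a time:
  s_1 = 1 + 0 + 1 + 0 + 0 + 1 + 1 + 1 = 5 ≡ 1 (mod 2).
  s_2 = 0 + 0 + 0 + 0 + 0 + 1 + 1 + 1 = 3 ≡ 1 (mod 2).
  s_3 = 1 + 1 + 0 + 0 + 1 + 0 + 1 + 1 = 5 ≡ 1 (mod 2).
  s_4 = 0 + 1 + 0 + 0 + 0 + 0 + 1 + 1 = 3 ≡ 1 (mod 2).
s = (1, 1, 1, 1)^T — this equals column 15 of H (binary 1111), so error is at position 15.
Correct: flip bit 15 of r = 011000010100111 to get c = 011000010100110.


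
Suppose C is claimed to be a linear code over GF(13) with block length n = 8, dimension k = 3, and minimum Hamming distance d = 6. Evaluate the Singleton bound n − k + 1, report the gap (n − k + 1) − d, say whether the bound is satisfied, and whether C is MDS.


Singleton RHS = n − k + 1 = 6, slack = 0, bound satisfied, MDS.

Singleton bound: d ≤ n − k + 1.
Here n = 8, k = 3, so n − k + 1 = 6.
Given d = 6, check d ≤ 6: YES.
Slack = (n − k + 1) − d = 0.
The code is MDS (slack = 0).
Description: the claimed parameters are [8, 3, 6]_13; such a code would be MDS (meets Singleton bound).


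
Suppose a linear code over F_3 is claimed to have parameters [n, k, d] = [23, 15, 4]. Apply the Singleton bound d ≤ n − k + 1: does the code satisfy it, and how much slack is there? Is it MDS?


Singleton RHS = n − k + 1 = 9, slack = 5, bound satisfied, not MDS.

Singleton bound: d ≤ n − k + 1.
Here n = 23, k = 15, so n − k + 1 = 9.
Given d = 4, check d ≤ 9: YES.
Slack = (n − k + 1) − d = 5.
The code is NOT MDS (slack = 5 > 0).
Description: the claimed parameters are [23, 15, 4]_3; such a code would be non-MDS.


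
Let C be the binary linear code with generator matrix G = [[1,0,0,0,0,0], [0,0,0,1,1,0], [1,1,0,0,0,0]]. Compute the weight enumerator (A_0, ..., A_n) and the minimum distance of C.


Weight distribution: A_0 = 1, A_1 = 2, A_2 = 2, A_3 = 2, A_4 = 1. Minimum distance d = 1.

Enumerate all 2^3 = 8 messages m ∈ F_2^3.
For each, compute codeword c = mG in F_2^6, then tally its weight.
  m = 000 → c = 000000, weight = 0.
  m = 100 → c = 100000, weight = 1.
  m = 010 → c = 000110, weight = 2.
  m = 110 → c = 100110, weight = 3.
  m = 001 → c = 110000, weight = 2.
  m = 101 → c = 010000, weight = 1.
  m = 011 → c = 110110, weight = 4.
  m = 111 → c = 010110, weight = 3.
Tally weights:
  weight 0: 1 codewords.
  weight 1: 2 codewords.
  weight 2: 2 codewords.
  weight 3: 2 codewords.
  weight 4: 1 codewords.
Minimum distance d = smallest w > 0 with A_w > 0 = 1.
Sanity: Σ A_w = 8 = 2^3 = 8 ✓.


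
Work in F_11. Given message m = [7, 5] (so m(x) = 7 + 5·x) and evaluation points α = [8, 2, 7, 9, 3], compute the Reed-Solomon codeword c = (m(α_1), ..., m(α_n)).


c = [3, 6, 9, 8, 0]

Message polynomial: m(x) = 7 + 5·x (mod 11).
For each evaluation point α_i, compute m(α_i) mod 11:
  α_1 = 8: Horner steps 5 → 3, so m(8) = 3.
  α_2 = 2: Horner steps 5 → 6, so m(2) = 6.
  α_3 = 7: Horner steps 5 → 9, so m(7) = 9.
  α_4 = 9: Horner steps 5 → 8, so m(9) = 8.
  α_5 = 3: Horner steps 5 → 0, so m(3) = 0.
Codeword c = [3, 6, 9, 8, 0] ∈ F_11^5.


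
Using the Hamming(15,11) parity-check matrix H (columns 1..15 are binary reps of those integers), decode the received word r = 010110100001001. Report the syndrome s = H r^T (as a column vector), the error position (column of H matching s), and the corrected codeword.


s = (0, 1, 1, 1)^T, error position = 7, corrected codeword c = 010110000001001

Compute s = H r^T mod 2 one row at a time:
  s_1 = 0 + 0 + 0 + 0 + 1 + 0 + 0 + 1 = 2 ≡ 0 (mod 2).
  s_2 = 1 + 1 + 0 + 1 + 1 + 0 + 0 + 1 = 5 ≡ 1 (mod 2).
  s_3 = 1 + 0 + 0 + 1 + 0 + 0 + 0 + 1 = 3 ≡ 1 (mod 2).
  s_4 = 0 + 0 + 1 + 1 + 0 + 0 + 0 + 1 = 3 ≡ 1 (mod 2).
s = (0, 1, 1, 1)^T — this equals column 7 of H (binary 0111), so error is at position 7.
Correct: flip bit 7 of r = 010110100001001 to get c = 010110000001001.


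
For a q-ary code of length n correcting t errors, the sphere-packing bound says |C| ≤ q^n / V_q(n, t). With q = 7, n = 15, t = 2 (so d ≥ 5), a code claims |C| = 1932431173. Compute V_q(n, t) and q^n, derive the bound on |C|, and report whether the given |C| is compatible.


V_q(n, t) = 3871, q^n = 4747561509943, Hamming bound = 1226443169, |C| = 1932431173 > bound (violated).

Step 1: Compute V_q(n, t) = Σ_{j=0}^2 C(n, j) (q−1)^j.
  j = 0: C(15,0)·(6)^0 = 1·1 = 1.
  j = 1: C(15,1)·(6)^1 = 15·6 = 90.
  j = 2: C(15,2)·(6)^2 = 105·36 = 3780.
  V_q(n, t) = 1 + 90 + 3780 = 3871.
Step 2: q^n = 7^15 = 4747561509943.
Step 3: Hamming bound ⌊q^n / V_q(n,t)⌋ = ⌊4747561509943/3871⌋ = 1226443169.
Step 4: Compare |C| = 1932431173 to 1226443169: violated.
The claimed |C| lies above the Hamming bound, so no 7-ary code of length 15 with d ≥ 5 can have 1932431173 codewords.


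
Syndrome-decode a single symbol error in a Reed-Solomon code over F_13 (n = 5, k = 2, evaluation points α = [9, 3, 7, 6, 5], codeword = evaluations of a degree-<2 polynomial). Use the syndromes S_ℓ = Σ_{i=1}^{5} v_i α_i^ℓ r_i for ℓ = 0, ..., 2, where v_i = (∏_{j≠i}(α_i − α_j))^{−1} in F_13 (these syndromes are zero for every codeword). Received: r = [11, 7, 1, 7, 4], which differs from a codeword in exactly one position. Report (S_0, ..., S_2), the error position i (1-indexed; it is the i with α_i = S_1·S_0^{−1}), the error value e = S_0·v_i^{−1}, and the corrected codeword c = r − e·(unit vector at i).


S = (7, 3, 5), error at position 4, error magnitude e = 11, c = [11, 7, 1, 9, 4].

Step 1: column multipliers v_i = (∏_{j≠i}(α_i − α_j))^{−1} mod 13.
  i = 1 (α = 9): (9−3)(9−7)(9−6)(9−5) = 6·2·3·4 = 144 ≡ 1, so v_1 = 1^{−1} = 1 (mod 13).
  i = 2 (α = 3): (3−9)(3−7)(3−6)(3−5) = (−6)·(−4)·(−3)·(−2) = 144 ≡ 1, so v_2 = 1^{−1} = 1 (mod 13).
  i = 3 (α = 7): (7−9)(7−3)(7−6)(7−5) = (−2)·4·1·2 = −16 ≡ 10, so v_3 = 10^{−1} = 4 (mod 13).
  i = 4 (α = 6): (6−9)(6−3)(6−7)(6−5) = (−3)·3·(−1)·1 = 9 ≡ 9, so v_4 = 9^{−1} = 3 (mod 13).
  i = 5 (α = 5): (5−9)(5−3)(5−7)(5−6) = (−4)·2·(−2)·(−1) = −16 ≡ 10, so v_5 = 10^{−1} = 4 (mod 13).
  v = [1, 1, 4, 3, 4].
Step 2: syndromes of r = [11, 7, 1, 7, 4] (all sums mod 13).
  S_0 = Σ v_i r_i = 1·11 + 1·7 + 4·1 + 3·7 + 4·4 = 59 ≡ 7.
  S_1 = Σ v_i α_i r_i = 1·9·11 + 1·3·7 + 4·7·1 + 3·6·7 + 4·5·4 = 354 ≡ 3.
  α_i^2 mod 13 = [3, 9, 10, 10, 12].
  S_2 = Σ v_i α_i^2 r_i = 1·3·11 + 1·9·7 + 4·10·1 + 3·10·7 + 4·12·4 = 538 ≡ 5.
  S = (7, 3, 5) ≠ 0, so r is not a codeword (an error is present).
Step 3: locate the error. For a single error e at position i, S_ℓ = v_i·e·α_i^ℓ, so α_err = S_1/S_0.
  S_0^{−1} = 7^{−1} = 2 (mod 13), so α_err = 3·2 = 6 ≡ 6 = α_4. Error position i = 4.
  Consistency check: S_2/S_1 = 5·9 = 45 ≡ 6 = α_err ✓ (single-error assumption holds).
Step 4: error magnitude e = S_0/v_4 = S_0·∏_{j≠4}(α_4 − α_j) = 7·9 = 63 ≡ 11 (mod 13).
Step 5: correct position 4: c_4 = r_4 − e = 7 − 11 ≡ 9 (mod 13). Hence c = [11, 7, 1, 9, 4].
  Check: interpolating c through the α_i gives m(x) = 5 + 5·x (degree < 2) with m(α_i) = c_i for every i, so c is indeed a codeword.


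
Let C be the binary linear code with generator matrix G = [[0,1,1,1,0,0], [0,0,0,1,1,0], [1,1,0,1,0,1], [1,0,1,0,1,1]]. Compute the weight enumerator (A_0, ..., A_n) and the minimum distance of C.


Weight distribution: A_0 = 1, A_1 = 2, A_2 = 2, A_3 = 4, A_4 = 5, A_5 = 2. Minimum distance d = 1.

Enumerate all 2^4 = 16 messages m ∈ F_2^4.
For each, compute codeword c = mG in F_2^6, then tally its weight.
  m = 0000 → c = 000000, weight = 0.
  m = 1000 → c = 011100, weight = 3.
  m = 0100 → c = 000110, weight = 2.
  m = 1100 → c = 011010, weight = 3.
  m = 0010 → c = 110101, weight = 4.
  m = 1010 → c = 101001, weight = 3.
  m = 0110 → c = 110011, weight = 4.
  m = 1110 → c = 101111, weight = 5.
  m = 0001 → c = 101011, weight = 4.
  m = 1001 → c = 110111, weight = 5.
  m = 0101 → c = 101101, weight = 4.
  m = 1101 → c = 110001, weight = 3.
  m = 0011 → c = 011110, weight = 4.
  m = 1011 → c = 000010, weight = 1.
  m = 0111 → c = 011000, weight = 2.
  m = 1111 → c = 000100, weight = 1.
Tally weights:
  weight 0: 1 codewords.
  weight 1: 2 codewords.
  weight 2: 2 codewords.
  weight 3: 4 codewords.
  weight 4: 5 codewords.
  weight 5: 2 codewords.
Minimum distance d = smallest w > 0 with A_w > 0 = 1.
Sanity: Σ A_w = 16 = 2^4 = 16 ✓.


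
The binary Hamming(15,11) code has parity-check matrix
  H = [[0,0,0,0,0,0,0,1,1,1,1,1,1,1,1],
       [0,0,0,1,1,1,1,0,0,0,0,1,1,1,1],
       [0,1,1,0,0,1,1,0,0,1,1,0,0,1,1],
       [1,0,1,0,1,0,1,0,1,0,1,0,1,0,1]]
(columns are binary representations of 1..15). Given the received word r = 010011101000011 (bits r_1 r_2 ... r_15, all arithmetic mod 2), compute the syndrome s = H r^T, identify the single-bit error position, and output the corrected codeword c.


s = (1, 1, 1, 0)^T, error position = 14, corrected codeword c = 010011101000001

Compute s = H r^T mod 2 one row at a time:
  s_1 = 0 + 1 + 0 + 0 + 0 + 0 + 1 + 1 = 3 ≡ 1 (mod 2).
  s_2 = 0 + 1 + 1 + 1 + 0 + 0 + 1 + 1 = 5 ≡ 1 (mod 2).
  s_3 = 1 + 0 + 1 + 1 + 0 + 0 + 1 + 1 = 5 ≡ 1 (mod 2).
  s_4 = 0 + 0 + 1 + 1 + 1 + 0 + 0 + 1 = 4 ≡ 0 (mod 2).
s = (1, 1, 1, 0)^T — this equals column 14 of H (binary 1110), so error is at position 14.
Correct: flip bit 14 of r = 010011101000011 to get c = 010011101000001.
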